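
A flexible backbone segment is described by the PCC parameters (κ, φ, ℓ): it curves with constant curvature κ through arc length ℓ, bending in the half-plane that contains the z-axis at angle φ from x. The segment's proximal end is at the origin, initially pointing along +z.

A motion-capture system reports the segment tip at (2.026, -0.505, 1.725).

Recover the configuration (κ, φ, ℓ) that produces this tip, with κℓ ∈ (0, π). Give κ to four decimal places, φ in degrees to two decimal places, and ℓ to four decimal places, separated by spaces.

ρ = √(x²+y²) = √(2.026² + -0.505²) = 2.08799
φ = atan2(y, x) mod 360° = atan2(-0.505, 2.026) = 346.0037°
|p|² = ρ² + z² = 2.08799² + 1.725² = 7.33533
κ = 2ρ / |p|² = 2×2.08799 / 7.33533 = 0.56930
θ = 2·atan2(ρ, z) = 2·atan2(2.08799, 1.725) = 1.76062 rad
ℓ = θ/κ = 1.76062/0.56930 = 3.09262

0.5693 346.00 3.0926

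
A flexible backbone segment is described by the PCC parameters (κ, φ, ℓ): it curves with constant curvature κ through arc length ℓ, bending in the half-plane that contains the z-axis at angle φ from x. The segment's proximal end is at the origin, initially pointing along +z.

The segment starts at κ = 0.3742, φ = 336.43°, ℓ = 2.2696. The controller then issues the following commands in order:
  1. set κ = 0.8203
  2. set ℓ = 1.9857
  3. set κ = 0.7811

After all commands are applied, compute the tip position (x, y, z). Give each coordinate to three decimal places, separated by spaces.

initial: κ=0.3742, φ=336.43°, ℓ=2.2696
cmd 1: set κ=0.8203 → (κ,φ,ℓ)=(0.8203,336.43°,2.2696) → tip=(1.4379,-0.6273,1.1678)
cmd 2: set ℓ=1.9857 → (κ,φ,ℓ)=(0.8203,336.43°,1.9857) → tip=(1.1822,-0.5158,1.2170)
cmd 3: set κ=0.7811 → (κ,φ,ℓ)=(0.7811,336.43°,1.9857) → tip=(1.1502,-0.5018,1.2800)

1.150 -0.502 1.280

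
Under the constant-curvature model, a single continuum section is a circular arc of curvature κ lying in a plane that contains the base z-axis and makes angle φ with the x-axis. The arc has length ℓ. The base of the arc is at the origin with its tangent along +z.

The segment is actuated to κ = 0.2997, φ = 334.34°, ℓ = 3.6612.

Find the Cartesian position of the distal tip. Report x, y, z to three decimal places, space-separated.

θ = κ·ℓ = 0.2997 × 3.6612 = 1.09726 rad
ρ = (1 − cos θ)/κ = (1 − 0.45603)/0.2997 = 1.81503
z = sin θ / κ = 0.88996/0.2997 = 2.96951
x = ρ cos φ = 1.81503 × cos(334.34°) = 1.63603
y = ρ sin φ = 1.81503 × sin(334.34°) = -0.78596

1.636 -0.786 2.970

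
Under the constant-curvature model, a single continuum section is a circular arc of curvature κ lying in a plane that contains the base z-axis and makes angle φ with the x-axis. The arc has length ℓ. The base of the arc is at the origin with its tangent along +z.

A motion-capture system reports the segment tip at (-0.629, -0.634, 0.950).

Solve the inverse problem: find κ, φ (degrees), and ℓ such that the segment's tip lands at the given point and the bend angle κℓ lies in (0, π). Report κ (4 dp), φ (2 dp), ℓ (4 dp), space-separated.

ρ = √(x²+y²) = √(-0.629² + -0.634²) = 0.89308
φ = atan2(y, x) mod 360° = atan2(-0.634, -0.629) = 225.2268°
|p|² = ρ² + z² = 0.89308² + 0.950² = 1.70010
κ = 2ρ / |p|² = 2×0.89308 / 1.70010 = 1.05063
θ = 2·atan2(ρ, z) = 2·atan2(0.89308, 0.950) = 1.50905 rad
ℓ = θ/κ = 1.50905/1.05063 = 1.43634

1.0506 225.23 1.4363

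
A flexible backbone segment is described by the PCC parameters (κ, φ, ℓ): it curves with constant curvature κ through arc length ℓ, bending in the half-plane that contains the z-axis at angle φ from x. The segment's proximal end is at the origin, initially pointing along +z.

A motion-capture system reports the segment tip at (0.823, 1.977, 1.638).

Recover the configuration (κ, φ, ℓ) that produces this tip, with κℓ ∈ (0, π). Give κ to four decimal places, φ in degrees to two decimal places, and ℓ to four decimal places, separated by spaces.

0.5892 67.40 3.1154

ρ = √(x²+y²) = √(0.823² + 1.977²) = 2.14146
φ = atan2(y, x) mod 360° = atan2(1.977, 0.823) = 67.3987°
|p|² = ρ² + z² = 2.14146² + 1.638² = 7.26890
κ = 2ρ / |p|² = 2×2.14146 / 7.26890 = 0.58921
θ = 2·atan2(ρ, z) = 2·atan2(2.14146, 1.638) = 1.83566 rad
ℓ = θ/κ = 1.83566/0.58921 = 3.11544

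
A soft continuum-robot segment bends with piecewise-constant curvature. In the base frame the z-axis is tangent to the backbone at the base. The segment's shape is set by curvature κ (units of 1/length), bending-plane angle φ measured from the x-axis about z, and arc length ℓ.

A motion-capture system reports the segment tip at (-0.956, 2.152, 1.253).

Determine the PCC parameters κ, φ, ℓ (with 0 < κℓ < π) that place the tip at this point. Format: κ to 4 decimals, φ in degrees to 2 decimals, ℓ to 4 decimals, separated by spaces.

ρ = √(x²+y²) = √(-0.956² + 2.152²) = 2.35479
φ = atan2(y, x) mod 360° = atan2(2.152, -0.956) = 113.9526°
|p|² = ρ² + z² = 2.35479² + 1.253² = 7.11505
κ = 2ρ / |p|² = 2×2.35479 / 7.11505 = 0.66192
θ = 2·atan2(ρ, z) = 2·atan2(2.35479, 1.253) = 2.16359 rad
ℓ = θ/κ = 2.16359/0.66192 = 3.26866

0.6619 113.95 3.2687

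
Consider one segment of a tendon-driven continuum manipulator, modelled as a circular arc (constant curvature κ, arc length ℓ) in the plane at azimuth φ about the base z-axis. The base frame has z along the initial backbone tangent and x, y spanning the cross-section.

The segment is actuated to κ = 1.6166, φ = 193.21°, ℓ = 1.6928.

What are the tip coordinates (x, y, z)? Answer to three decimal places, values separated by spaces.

θ = κ·ℓ = 1.6166 × 1.6928 = 2.73658 rad
ρ = (1 − cos θ)/κ = (1 − -0.91910)/1.6166 = 1.18712
z = sin θ / κ = 0.39403/1.6166 = 0.24374
x = ρ cos φ = 1.18712 × cos(193.21°) = -1.15571
y = ρ sin φ = 1.18712 × sin(193.21°) = -0.27128

-1.156 -0.271 0.244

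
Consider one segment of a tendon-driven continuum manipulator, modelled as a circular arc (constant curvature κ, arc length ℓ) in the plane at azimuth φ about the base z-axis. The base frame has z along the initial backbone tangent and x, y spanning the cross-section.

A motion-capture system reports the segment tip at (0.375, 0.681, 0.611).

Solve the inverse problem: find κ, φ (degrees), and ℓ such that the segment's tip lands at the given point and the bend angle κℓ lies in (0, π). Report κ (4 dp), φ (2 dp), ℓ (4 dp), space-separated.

1.5903 61.16 1.1378

ρ = √(x²+y²) = √(0.375² + 0.681²) = 0.77742
φ = atan2(y, x) mod 360° = atan2(0.681, 0.375) = 61.1601°
|p|² = ρ² + z² = 0.77742² + 0.611² = 0.97771
κ = 2ρ / |p|² = 2×0.77742 / 0.97771 = 1.59030
θ = 2·atan2(ρ, z) = 2·atan2(0.77742, 0.611) = 1.80939 rad
ℓ = θ/κ = 1.80939/1.59030 = 1.13777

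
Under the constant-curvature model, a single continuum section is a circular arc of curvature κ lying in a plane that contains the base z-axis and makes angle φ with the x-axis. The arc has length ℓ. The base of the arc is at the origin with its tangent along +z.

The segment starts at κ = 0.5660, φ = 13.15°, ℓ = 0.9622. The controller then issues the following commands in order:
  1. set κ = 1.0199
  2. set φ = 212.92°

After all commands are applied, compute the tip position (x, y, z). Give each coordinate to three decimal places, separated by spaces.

initial: κ=0.5660, φ=13.15°, ℓ=0.9622
cmd 1: set κ=1.0199 → (κ,φ,ℓ)=(1.0199,13.15°,0.9622) → tip=(0.4240,0.0991,0.8150)
cmd 2: set φ=212.92° → (κ,φ,ℓ)=(1.0199,212.92°,0.9622) → tip=(-0.3655,-0.2366,0.8150)

-0.366 -0.237 0.815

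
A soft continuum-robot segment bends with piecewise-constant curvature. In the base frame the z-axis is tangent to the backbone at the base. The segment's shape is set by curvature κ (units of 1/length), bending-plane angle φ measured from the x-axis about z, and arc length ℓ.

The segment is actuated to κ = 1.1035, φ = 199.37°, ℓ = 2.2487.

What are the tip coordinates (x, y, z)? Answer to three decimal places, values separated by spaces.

-1.530 -0.538 0.556

θ = κ·ℓ = 1.1035 × 2.2487 = 2.48144 rad
ρ = (1 − cos θ)/κ = (1 − -0.78990)/1.1035 = 1.62202
z = sin θ / κ = 0.61324/1.1035 = 0.55572
x = ρ cos φ = 1.62202 × cos(199.37°) = -1.53021
y = ρ sin φ = 1.62202 × sin(199.37°) = -0.53797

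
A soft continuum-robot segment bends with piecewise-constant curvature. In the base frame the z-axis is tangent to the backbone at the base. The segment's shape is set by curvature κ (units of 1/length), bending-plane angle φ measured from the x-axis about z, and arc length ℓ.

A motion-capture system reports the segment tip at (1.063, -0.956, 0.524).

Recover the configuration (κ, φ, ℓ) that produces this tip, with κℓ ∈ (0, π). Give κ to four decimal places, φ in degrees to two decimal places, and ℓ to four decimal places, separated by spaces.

1.2333 318.03 1.9776

ρ = √(x²+y²) = √(1.063² + -0.956²) = 1.42965
φ = atan2(y, x) mod 360° = atan2(-0.956, 1.063) = 318.0336°
|p|² = ρ² + z² = 1.42965² + 0.524² = 2.31848
κ = 2ρ / |p|² = 2×1.42965 / 2.31848 = 1.23327
θ = 2·atan2(ρ, z) = 2·atan2(1.42965, 0.524) = 2.43896 rad
ℓ = θ/κ = 2.43896/1.23327 = 1.97764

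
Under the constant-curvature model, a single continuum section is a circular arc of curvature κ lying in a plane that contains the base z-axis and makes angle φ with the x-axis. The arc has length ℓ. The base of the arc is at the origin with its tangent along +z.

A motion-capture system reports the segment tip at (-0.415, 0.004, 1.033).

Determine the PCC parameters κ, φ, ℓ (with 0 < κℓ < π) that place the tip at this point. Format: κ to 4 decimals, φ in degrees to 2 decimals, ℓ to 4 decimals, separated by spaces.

ρ = √(x²+y²) = √(-0.415² + 0.004²) = 0.41502
φ = atan2(y, x) mod 360° = atan2(0.004, -0.415) = 179.4478°
|p|² = ρ² + z² = 0.41502² + 1.033² = 1.23933
κ = 2ρ / |p|² = 2×0.41502 / 1.23933 = 0.66975
θ = 2·atan2(ρ, z) = 2·atan2(0.41502, 1.033) = 0.76405 rad
ℓ = θ/κ = 0.76405/0.66975 = 1.14080

0.6697 179.45 1.1408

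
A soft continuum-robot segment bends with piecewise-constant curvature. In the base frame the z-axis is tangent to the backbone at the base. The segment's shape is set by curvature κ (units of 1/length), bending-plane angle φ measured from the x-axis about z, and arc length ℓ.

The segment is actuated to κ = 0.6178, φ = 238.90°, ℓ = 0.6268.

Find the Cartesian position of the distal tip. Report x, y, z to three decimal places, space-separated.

θ = κ·ℓ = 0.6178 × 0.6268 = 0.38724 rad
ρ = (1 − cos θ)/κ = (1 − 0.92596)/0.6178 = 0.11985
z = sin θ / κ = 0.37763/0.6178 = 0.61125
x = ρ cos φ = 0.11985 × cos(238.90°) = -0.06191
y = ρ sin φ = 0.11985 × sin(238.90°) = -0.10262

-0.062 -0.103 0.611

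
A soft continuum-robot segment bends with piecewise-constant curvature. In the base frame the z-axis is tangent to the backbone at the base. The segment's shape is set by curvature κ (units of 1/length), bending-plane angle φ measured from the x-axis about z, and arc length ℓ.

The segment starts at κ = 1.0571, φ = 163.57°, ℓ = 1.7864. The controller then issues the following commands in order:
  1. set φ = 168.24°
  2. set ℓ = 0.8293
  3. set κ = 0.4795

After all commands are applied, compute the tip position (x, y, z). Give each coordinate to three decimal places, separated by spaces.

-0.159 0.033 0.808

initial: κ=1.0571, φ=163.57°, ℓ=1.7864
cmd 1: set φ=168.24° → (κ,φ,ℓ)=(1.0571,168.24°,1.7864) → tip=(-1.2154,0.2530,0.8987)
cmd 2: set ℓ=0.8293 → (κ,φ,ℓ)=(1.0571,168.24°,0.8293) → tip=(-0.3337,0.0695,0.7271)
cmd 3: set κ=0.4795 → (κ,φ,ℓ)=(0.4795,168.24°,0.8293) → tip=(-0.1593,0.0332,0.8076)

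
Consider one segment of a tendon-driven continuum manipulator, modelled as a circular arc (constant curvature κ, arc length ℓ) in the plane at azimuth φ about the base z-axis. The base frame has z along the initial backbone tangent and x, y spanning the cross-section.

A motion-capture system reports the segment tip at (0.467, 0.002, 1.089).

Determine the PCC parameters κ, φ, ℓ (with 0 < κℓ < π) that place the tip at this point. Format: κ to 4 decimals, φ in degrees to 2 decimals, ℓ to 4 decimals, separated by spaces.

ρ = √(x²+y²) = √(0.467² + 0.002²) = 0.46700
φ = atan2(y, x) mod 360° = atan2(0.002, 0.467) = 0.2454°
|p|² = ρ² + z² = 0.46700² + 1.089² = 1.40401
κ = 2ρ / |p|² = 2×0.46700 / 1.40401 = 0.66524
θ = 2·atan2(ρ, z) = 2·atan2(0.46700, 1.089) = 0.81023 rad
ℓ = θ/κ = 0.81023/0.66524 = 1.21795

0.6652 0.25 1.2180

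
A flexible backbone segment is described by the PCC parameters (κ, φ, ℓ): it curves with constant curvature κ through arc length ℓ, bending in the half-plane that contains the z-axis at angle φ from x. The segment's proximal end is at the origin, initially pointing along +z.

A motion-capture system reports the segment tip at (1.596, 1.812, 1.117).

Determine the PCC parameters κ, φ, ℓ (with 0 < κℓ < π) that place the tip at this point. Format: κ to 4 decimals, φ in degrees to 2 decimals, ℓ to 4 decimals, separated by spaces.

ρ = √(x²+y²) = √(1.596² + 1.812²) = 2.41466
φ = atan2(y, x) mod 360° = atan2(1.812, 1.596) = 48.6266°
|p|² = ρ² + z² = 2.41466² + 1.117² = 7.07825
κ = 2ρ / |p|² = 2×2.41466 / 7.07825 = 0.68227
θ = 2·atan2(ρ, z) = 2·atan2(2.41466, 1.117) = 2.27504 rad
ℓ = θ/κ = 2.27504/0.68227 = 3.33449

0.6823 48.63 3.3345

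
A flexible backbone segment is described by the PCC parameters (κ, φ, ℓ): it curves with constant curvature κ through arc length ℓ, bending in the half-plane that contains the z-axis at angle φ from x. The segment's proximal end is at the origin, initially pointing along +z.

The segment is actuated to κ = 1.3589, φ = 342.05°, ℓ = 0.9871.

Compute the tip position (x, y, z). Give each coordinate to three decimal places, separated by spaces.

θ = κ·ℓ = 1.3589 × 0.9871 = 1.34137 rad
ρ = (1 − cos θ)/κ = (1 − 0.22742)/1.3589 = 0.56853
z = sin θ / κ = 0.97380/1.3589 = 0.71661
x = ρ cos φ = 0.56853 × cos(342.05°) = 0.54086
y = ρ sin φ = 0.56853 × sin(342.05°) = -0.17521

0.541 -0.175 0.717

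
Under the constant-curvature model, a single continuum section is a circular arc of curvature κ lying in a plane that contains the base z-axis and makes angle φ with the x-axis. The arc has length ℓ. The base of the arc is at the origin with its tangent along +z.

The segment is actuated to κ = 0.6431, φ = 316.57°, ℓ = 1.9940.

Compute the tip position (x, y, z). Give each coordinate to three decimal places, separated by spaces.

θ = κ·ℓ = 0.6431 × 1.9940 = 1.28234 rad
ρ = (1 − cos θ)/κ = (1 − 0.28447)/0.6431 = 1.11262
z = sin θ / κ = 0.95868/0.6431 = 1.49072
x = ρ cos φ = 1.11262 × cos(316.57°) = 0.80800
y = ρ sin φ = 1.11262 × sin(316.57°) = -0.76489

0.808 -0.765 1.491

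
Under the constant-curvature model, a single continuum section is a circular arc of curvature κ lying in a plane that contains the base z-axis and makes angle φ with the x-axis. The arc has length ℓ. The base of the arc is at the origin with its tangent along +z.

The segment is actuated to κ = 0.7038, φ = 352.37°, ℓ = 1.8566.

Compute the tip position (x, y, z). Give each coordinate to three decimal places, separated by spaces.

θ = κ·ℓ = 0.7038 × 1.8566 = 1.30668 rad
ρ = (1 − cos θ)/κ = (1 − 0.26106)/0.7038 = 1.04993
z = sin θ / κ = 0.96532/0.7038 = 1.37159
x = ρ cos φ = 1.04993 × cos(352.37°) = 1.04063
y = ρ sin φ = 1.04993 × sin(352.37°) = -0.13940

1.041 -0.139 1.372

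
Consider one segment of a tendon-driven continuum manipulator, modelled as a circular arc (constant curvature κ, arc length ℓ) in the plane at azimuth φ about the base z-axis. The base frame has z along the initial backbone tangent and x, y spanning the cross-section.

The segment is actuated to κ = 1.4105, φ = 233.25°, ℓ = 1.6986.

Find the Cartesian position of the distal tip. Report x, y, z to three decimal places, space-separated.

θ = κ·ℓ = 1.4105 × 1.6986 = 2.39588 rad
ρ = (1 − cos θ)/κ = (1 − -0.73460)/1.4105 = 1.22978
z = sin θ / κ = 0.67850/1.4105 = 0.48103
x = ρ cos φ = 1.22978 × cos(233.25°) = -0.73581
y = ρ sin φ = 1.22978 × sin(233.25°) = -0.98536

-0.736 -0.985 0.481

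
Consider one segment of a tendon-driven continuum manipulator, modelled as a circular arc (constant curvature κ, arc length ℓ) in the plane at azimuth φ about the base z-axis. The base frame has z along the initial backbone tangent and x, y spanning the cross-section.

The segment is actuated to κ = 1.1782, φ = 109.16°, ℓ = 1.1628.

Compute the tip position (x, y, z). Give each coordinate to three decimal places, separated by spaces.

θ = κ·ℓ = 1.1782 × 1.1628 = 1.37001 rad
ρ = (1 − cos θ)/κ = (1 − 0.19944)/1.1782 = 0.67948
z = sin θ / κ = 0.97991/1.1782 = 0.83170
x = ρ cos φ = 0.67948 × cos(109.16°) = -0.22301
y = ρ sin φ = 0.67948 × sin(109.16°) = 0.64184

-0.223 0.642 0.832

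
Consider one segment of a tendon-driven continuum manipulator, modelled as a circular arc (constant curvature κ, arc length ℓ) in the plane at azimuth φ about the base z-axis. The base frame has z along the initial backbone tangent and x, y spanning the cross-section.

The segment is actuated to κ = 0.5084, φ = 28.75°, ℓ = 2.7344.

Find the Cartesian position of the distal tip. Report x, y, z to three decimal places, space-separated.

θ = κ·ℓ = 0.5084 × 2.7344 = 1.39017 rad
ρ = (1 − cos θ)/κ = (1 − 0.17965)/0.5084 = 1.61360
z = sin θ / κ = 0.98373/0.5084 = 1.93496
x = ρ cos φ = 1.61360 × cos(28.75°) = 1.41468
y = ρ sin φ = 1.61360 × sin(28.75°) = 0.77612

1.415 0.776 1.935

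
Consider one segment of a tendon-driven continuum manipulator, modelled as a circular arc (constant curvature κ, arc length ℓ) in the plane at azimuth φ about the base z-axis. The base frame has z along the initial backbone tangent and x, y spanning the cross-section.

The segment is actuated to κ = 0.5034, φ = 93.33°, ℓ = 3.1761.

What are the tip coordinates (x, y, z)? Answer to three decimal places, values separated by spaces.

θ = κ·ℓ = 0.5034 × 3.1761 = 1.59885 rad
ρ = (1 − cos θ)/κ = (1 − -0.02805)/0.5034 = 2.04221
z = sin θ / κ = 0.99961/0.5034 = 1.98571
x = ρ cos φ = 2.04221 × cos(93.33°) = -0.11863
y = ρ sin φ = 2.04221 × sin(93.33°) = 2.03876

-0.119 2.039 1.986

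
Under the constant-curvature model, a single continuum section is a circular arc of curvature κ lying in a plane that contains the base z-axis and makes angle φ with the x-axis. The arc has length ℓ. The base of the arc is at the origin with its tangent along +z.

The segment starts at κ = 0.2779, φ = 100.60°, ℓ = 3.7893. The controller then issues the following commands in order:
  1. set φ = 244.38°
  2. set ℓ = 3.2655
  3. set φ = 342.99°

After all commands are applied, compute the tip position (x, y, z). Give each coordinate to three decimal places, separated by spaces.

initial: κ=0.2779, φ=100.60°, ℓ=3.7893
cmd 1: set φ=244.38° → (κ,φ,ℓ)=(0.2779,244.38°,3.7893) → tip=(-0.7859,-1.6388,3.1268)
cmd 2: set ℓ=3.2655 → (κ,φ,ℓ)=(0.2779,244.38°,3.2655) → tip=(-0.5979,-1.2468,2.8354)
cmd 3: set φ=342.99° → (κ,φ,ℓ)=(0.2779,342.99°,3.2655) → tip=(1.3223,-0.4045,2.8354)

1.322 -0.405 2.835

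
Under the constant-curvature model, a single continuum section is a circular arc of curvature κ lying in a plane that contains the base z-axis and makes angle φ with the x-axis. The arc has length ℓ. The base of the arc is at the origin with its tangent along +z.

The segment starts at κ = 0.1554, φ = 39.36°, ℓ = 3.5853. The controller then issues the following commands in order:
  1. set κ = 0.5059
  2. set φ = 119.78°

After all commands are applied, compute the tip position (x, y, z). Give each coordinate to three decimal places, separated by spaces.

initial: κ=0.1554, φ=39.36°, ℓ=3.5853
cmd 1: set κ=0.5059 → (κ,φ,ℓ)=(0.5059,39.36°,3.5853) → tip=(1.8961,1.5552,1.9186)
cmd 2: set φ=119.78° → (κ,φ,ℓ)=(0.5059,119.78°,3.5853) → tip=(-1.2180,2.1285,1.9186)

-1.218 2.128 1.919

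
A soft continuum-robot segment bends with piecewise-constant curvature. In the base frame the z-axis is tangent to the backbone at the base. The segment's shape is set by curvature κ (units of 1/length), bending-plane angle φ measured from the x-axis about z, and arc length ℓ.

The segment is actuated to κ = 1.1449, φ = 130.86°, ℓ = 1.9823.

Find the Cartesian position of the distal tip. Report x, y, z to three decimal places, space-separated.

-0.939 1.086 0.669

θ = κ·ℓ = 1.1449 × 1.9823 = 2.26954 rad
ρ = (1 − cos θ)/κ = (1 − -0.64325)/1.1449 = 1.43528
z = sin θ / κ = 0.76565/1.1449 = 0.66875
x = ρ cos φ = 1.43528 × cos(130.86°) = -0.93898
y = ρ sin φ = 1.43528 × sin(130.86°) = 1.08552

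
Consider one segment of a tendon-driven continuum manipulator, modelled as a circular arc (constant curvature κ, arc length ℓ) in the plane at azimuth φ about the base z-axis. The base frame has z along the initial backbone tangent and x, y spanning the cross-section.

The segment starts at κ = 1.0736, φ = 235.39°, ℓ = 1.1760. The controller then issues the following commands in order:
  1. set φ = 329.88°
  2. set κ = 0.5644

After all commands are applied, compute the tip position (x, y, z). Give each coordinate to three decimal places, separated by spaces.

initial: κ=1.0736, φ=235.39°, ℓ=1.1760
cmd 1: set φ=329.88° → (κ,φ,ℓ)=(1.0736,329.88°,1.1760) → tip=(0.5612,-0.3256,0.8875)
cmd 2: set κ=0.5644 → (κ,φ,ℓ)=(0.5644,329.88°,1.1760) → tip=(0.3254,-0.1888,1.0915)

0.325 -0.189 1.092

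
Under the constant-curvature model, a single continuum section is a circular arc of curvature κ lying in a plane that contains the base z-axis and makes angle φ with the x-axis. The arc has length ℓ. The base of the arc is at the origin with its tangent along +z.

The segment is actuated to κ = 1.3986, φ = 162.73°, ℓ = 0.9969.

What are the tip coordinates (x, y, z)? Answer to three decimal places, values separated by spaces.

θ = κ·ℓ = 1.3986 × 0.9969 = 1.39426 rad
ρ = (1 − cos θ)/κ = (1 − 0.17562)/1.3986 = 0.58943
z = sin θ / κ = 0.98446/1.3986 = 0.70389
x = ρ cos φ = 0.58943 × cos(162.73°) = -0.56286
y = ρ sin φ = 0.58943 × sin(162.73°) = 0.17499

-0.563 0.175 0.704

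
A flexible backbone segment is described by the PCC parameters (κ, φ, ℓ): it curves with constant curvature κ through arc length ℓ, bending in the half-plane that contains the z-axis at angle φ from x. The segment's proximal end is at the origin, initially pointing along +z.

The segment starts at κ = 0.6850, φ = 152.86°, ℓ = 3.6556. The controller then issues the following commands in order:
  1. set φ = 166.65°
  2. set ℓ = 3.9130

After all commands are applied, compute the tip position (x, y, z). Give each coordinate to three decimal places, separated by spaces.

initial: κ=0.6850, φ=152.86°, ℓ=3.6556
cmd 1: set φ=166.65° → (κ,φ,ℓ)=(0.6850,166.65°,3.6556) → tip=(-2.5618,0.6079,0.8689)
cmd 2: set ℓ=3.9130 → (κ,φ,ℓ)=(0.6850,166.65°,3.9130) → tip=(-2.6924,0.6389,0.6497)

-2.692 0.639 0.650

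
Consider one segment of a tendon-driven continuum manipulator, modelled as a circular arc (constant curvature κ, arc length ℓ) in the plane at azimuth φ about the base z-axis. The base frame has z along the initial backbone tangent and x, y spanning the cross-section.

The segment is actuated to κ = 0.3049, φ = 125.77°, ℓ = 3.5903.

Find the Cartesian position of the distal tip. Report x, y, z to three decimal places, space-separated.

θ = κ·ℓ = 0.3049 × 3.5903 = 1.09468 rad
ρ = (1 − cos θ)/κ = (1 − 0.45833)/0.3049 = 1.77655
z = sin θ / κ = 0.88878/0.3049 = 2.91500
x = ρ cos φ = 1.77655 × cos(125.77°) = -1.03845
y = ρ sin φ = 1.77655 × sin(125.77°) = 1.44144

-1.038 1.441 2.915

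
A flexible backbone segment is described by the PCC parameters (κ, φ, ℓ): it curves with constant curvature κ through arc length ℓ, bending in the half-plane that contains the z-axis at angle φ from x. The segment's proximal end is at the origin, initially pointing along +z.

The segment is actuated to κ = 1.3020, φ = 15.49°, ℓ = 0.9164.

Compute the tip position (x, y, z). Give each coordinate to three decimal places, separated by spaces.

0.467 0.129 0.714

θ = κ·ℓ = 1.3020 × 0.9164 = 1.19315 rad
ρ = (1 − cos θ)/κ = (1 − 0.36873)/1.3020 = 0.48485
z = sin θ / κ = 0.92954/1.3020 = 0.71393
x = ρ cos φ = 0.48485 × cos(15.49°) = 0.46723
y = ρ sin φ = 0.48485 × sin(15.49°) = 0.12949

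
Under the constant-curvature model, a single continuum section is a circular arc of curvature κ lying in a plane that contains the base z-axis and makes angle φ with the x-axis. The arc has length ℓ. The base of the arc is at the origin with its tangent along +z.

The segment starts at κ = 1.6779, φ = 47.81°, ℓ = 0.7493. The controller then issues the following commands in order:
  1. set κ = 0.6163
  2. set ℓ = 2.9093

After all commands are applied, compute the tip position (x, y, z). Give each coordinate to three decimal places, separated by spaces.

1.330 1.467 1.583

initial: κ=1.6779, φ=47.81°, ℓ=0.7493
cmd 1: set κ=0.6163 → (κ,φ,ℓ)=(0.6163,47.81°,0.7493) → tip=(0.1141,0.1259,0.7230)
cmd 2: set ℓ=2.9093 → (κ,φ,ℓ)=(0.6163,47.81°,2.9093) → tip=(1.3299,1.4672,1.5827)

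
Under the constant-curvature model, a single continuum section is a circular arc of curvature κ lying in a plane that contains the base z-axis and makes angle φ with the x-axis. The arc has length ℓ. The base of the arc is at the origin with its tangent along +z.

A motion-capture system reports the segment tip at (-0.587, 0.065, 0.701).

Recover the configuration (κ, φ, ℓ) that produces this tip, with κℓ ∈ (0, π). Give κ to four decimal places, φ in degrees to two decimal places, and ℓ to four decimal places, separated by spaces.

ρ = √(x²+y²) = √(-0.587² + 0.065²) = 0.59059
φ = atan2(y, x) mod 360° = atan2(0.065, -0.587) = 173.6812°
|p|² = ρ² + z² = 0.59059² + 0.701² = 0.84020
κ = 2ρ / |p|² = 2×0.59059 / 0.84020 = 1.40584
θ = 2·atan2(ρ, z) = 2·atan2(0.59059, 0.701) = 1.40024 rad
ℓ = θ/κ = 1.40024/1.40584 = 0.99602

1.4058 173.68 0.9960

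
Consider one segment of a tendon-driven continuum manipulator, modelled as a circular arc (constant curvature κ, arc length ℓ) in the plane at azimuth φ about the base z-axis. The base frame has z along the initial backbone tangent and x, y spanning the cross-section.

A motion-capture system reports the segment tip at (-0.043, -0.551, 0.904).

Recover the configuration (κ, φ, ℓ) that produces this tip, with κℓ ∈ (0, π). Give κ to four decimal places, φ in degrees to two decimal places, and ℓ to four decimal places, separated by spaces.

0.9846 265.54 1.1147

ρ = √(x²+y²) = √(-0.043² + -0.551²) = 0.55268
φ = atan2(y, x) mod 360° = atan2(-0.551, -0.043) = 265.5377°
|p|² = ρ² + z² = 0.55268² + 0.904² = 1.12267
κ = 2ρ / |p|² = 2×0.55268 / 1.12267 = 0.98458
θ = 2·atan2(ρ, z) = 2·atan2(0.55268, 0.904) = 1.09747 rad
ℓ = θ/κ = 1.09747/0.98458 = 1.11466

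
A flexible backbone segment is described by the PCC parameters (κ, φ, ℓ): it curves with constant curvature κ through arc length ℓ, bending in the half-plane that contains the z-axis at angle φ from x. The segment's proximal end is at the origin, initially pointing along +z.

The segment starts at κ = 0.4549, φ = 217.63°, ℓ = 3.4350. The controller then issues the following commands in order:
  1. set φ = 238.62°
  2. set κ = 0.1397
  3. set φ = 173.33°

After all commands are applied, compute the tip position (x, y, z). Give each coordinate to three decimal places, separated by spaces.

-0.803 0.094 3.305

initial: κ=0.4549, φ=217.63°, ℓ=3.4350
cmd 1: set φ=238.62° → (κ,φ,ℓ)=(0.4549,238.62°,3.4350) → tip=(-1.1353,-1.8613,2.1982)
cmd 2: set κ=0.1397 → (κ,φ,ℓ)=(0.1397,238.62°,3.4350) → tip=(-0.4210,-0.6902,3.3047)
cmd 3: set φ=173.33° → (κ,φ,ℓ)=(0.1397,173.33°,3.4350) → tip=(-0.8030,0.0939,3.3047)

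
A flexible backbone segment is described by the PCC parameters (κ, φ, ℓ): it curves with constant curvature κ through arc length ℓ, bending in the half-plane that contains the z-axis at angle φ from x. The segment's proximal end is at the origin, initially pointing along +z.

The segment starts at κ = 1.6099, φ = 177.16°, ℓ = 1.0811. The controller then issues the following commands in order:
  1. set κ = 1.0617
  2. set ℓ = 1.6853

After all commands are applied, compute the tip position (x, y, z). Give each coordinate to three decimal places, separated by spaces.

initial: κ=1.6099, φ=177.16°, ℓ=1.0811
cmd 1: set κ=1.0617 → (κ,φ,ℓ)=(1.0617,177.16°,1.0811) → tip=(-0.5546,0.0275,0.8589)
cmd 2: set ℓ=1.6853 → (κ,φ,ℓ)=(1.0617,177.16°,1.6853) → tip=(-1.1446,0.0568,0.9195)

-1.145 0.057 0.919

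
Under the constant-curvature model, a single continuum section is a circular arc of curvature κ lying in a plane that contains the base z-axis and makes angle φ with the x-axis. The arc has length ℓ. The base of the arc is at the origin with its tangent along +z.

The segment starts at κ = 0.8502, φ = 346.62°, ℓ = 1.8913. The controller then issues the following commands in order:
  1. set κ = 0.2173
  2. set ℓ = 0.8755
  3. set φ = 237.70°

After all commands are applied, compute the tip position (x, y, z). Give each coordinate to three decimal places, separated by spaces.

initial: κ=0.8502, φ=346.62°, ℓ=1.8913
cmd 1: set κ=0.2173 → (κ,φ,ℓ)=(0.2173,346.62°,1.8913) → tip=(0.3728,-0.0887,1.8385)
cmd 2: set ℓ=0.8755 → (κ,φ,ℓ)=(0.2173,346.62°,0.8755) → tip=(0.0808,-0.0192,0.8702)
cmd 3: set φ=237.70° → (κ,φ,ℓ)=(0.2173,237.70°,0.8755) → tip=(-0.0444,-0.0702,0.8702)

-0.044 -0.070 0.870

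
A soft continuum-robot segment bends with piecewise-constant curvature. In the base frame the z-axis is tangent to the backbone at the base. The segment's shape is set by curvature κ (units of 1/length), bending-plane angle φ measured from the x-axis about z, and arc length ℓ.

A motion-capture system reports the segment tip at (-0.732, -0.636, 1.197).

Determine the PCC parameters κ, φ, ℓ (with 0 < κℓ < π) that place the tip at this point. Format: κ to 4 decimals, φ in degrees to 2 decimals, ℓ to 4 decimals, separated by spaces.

0.8172 220.99 1.6663

ρ = √(x²+y²) = √(-0.732² + -0.636²) = 0.96970
φ = atan2(y, x) mod 360° = atan2(-0.636, -0.732) = 220.9858°
|p|² = ρ² + z² = 0.96970² + 1.197² = 2.37313
κ = 2ρ / |p|² = 2×0.96970 / 2.37313 = 0.81723
θ = 2·atan2(ρ, z) = 2·atan2(0.96970, 1.197) = 1.36175 rad
ℓ = θ/κ = 1.36175/0.81723 = 1.66629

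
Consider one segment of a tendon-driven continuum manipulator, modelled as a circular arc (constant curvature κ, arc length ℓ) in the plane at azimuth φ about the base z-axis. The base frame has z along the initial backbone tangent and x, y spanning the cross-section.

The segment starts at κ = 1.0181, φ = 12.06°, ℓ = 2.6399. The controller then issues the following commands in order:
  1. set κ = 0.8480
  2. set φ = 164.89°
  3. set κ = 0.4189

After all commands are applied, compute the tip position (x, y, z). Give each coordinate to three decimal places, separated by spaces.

initial: κ=1.0181, φ=12.06°, ℓ=2.6399
cmd 1: set κ=0.8480 → (κ,φ,ℓ)=(0.8480,12.06°,2.6399) → tip=(1.8674,0.3990,0.9259)
cmd 2: set φ=164.89° → (κ,φ,ℓ)=(0.8480,164.89°,2.6399) → tip=(-1.8435,0.4978,0.9259)
cmd 3: set κ=0.4189 → (κ,φ,ℓ)=(0.4189,164.89°,2.6399) → tip=(-1.2713,0.3433,2.1338)

-1.271 0.343 2.134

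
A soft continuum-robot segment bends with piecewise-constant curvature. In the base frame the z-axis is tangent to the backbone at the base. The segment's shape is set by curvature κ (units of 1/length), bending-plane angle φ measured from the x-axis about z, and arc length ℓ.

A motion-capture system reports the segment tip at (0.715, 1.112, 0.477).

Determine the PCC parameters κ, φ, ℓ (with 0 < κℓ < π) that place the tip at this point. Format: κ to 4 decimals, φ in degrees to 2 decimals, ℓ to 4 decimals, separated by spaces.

ρ = √(x²+y²) = √(0.715² + 1.112²) = 1.32203
φ = atan2(y, x) mod 360° = atan2(1.112, 0.715) = 57.2596°
|p|² = ρ² + z² = 1.32203² + 0.477² = 1.97530
κ = 2ρ / |p|² = 2×1.32203 / 1.97530 = 1.33856
θ = 2·atan2(ρ, z) = 2·atan2(1.32203, 0.477) = 2.44905 rad
ℓ = θ/κ = 2.44905/1.33856 = 1.82961

1.3386 57.26 1.8296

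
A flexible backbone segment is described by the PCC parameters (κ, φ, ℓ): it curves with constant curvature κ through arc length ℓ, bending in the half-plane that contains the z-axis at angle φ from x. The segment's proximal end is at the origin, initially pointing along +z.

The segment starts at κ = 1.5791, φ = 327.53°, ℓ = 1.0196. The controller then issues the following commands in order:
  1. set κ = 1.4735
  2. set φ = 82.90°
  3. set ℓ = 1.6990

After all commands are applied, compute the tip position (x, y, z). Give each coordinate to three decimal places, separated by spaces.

initial: κ=1.5791, φ=327.53°, ℓ=1.0196
cmd 1: set κ=1.4735 → (κ,φ,ℓ)=(1.4735,327.53°,1.0196) → tip=(0.5334,-0.3394,0.6771)
cmd 2: set φ=82.90° → (κ,φ,ℓ)=(1.4735,82.90°,1.0196) → tip=(0.0781,0.6274,0.6771)
cmd 3: set ℓ=1.6990 → (κ,φ,ℓ)=(1.4735,82.90°,1.6990) → tip=(0.1513,1.2144,0.4043)

0.151 1.214 0.404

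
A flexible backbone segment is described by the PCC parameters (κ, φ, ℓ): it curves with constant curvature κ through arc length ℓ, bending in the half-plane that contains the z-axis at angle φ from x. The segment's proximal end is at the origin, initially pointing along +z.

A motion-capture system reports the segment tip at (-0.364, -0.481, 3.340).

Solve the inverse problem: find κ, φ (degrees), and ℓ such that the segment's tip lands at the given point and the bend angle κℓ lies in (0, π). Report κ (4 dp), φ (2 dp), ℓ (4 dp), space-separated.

ρ = √(x²+y²) = √(-0.364² + -0.481²) = 0.60321
φ = atan2(y, x) mod 360° = atan2(-0.481, -0.364) = 232.8831°
|p|² = ρ² + z² = 0.60321² + 3.340² = 11.51946
κ = 2ρ / |p|² = 2×0.60321 / 11.51946 = 0.10473
θ = 2·atan2(ρ, z) = 2·atan2(0.60321, 3.340) = 0.35735 rad
ℓ = θ/κ = 0.35735/0.10473 = 3.41216

0.1047 232.88 3.4122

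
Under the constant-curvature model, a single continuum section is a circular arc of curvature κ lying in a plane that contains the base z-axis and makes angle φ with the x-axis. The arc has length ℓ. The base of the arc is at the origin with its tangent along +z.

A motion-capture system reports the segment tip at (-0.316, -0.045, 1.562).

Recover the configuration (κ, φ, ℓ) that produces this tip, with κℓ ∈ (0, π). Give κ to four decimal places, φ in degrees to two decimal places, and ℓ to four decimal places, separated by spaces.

0.2512 188.10 1.6051

ρ = √(x²+y²) = √(-0.316² + -0.045²) = 0.31919
φ = atan2(y, x) mod 360° = atan2(-0.045, -0.316) = 188.1047°
|p|² = ρ² + z² = 0.31919² + 1.562² = 2.54173
κ = 2ρ / |p|² = 2×0.31919 / 2.54173 = 0.25116
θ = 2·atan2(ρ, z) = 2·atan2(0.31919, 1.562) = 0.40314 rad
ℓ = θ/κ = 0.40314/0.25116 = 1.60513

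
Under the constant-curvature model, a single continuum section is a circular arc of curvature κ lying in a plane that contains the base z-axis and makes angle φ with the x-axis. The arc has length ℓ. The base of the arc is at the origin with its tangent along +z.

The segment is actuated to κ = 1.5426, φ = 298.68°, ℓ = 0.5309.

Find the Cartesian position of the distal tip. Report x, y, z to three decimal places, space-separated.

θ = κ·ℓ = 1.5426 × 0.5309 = 0.81897 rad
ρ = (1 − cos θ)/κ = (1 − 0.68298)/1.5426 = 0.20551
z = sin θ / κ = 0.73044/1.5426 = 0.47351
x = ρ cos φ = 0.20551 × cos(298.68°) = 0.09863
y = ρ sin φ = 0.20551 × sin(298.68°) = -0.18030

0.099 -0.180 0.474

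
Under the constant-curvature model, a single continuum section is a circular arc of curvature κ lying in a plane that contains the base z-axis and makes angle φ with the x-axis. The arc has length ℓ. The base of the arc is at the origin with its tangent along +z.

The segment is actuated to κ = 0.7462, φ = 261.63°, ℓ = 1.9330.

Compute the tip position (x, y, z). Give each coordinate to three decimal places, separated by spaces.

-0.170 -1.156 1.329

θ = κ·ℓ = 0.7462 × 1.9330 = 1.44240 rad
ρ = (1 − cos θ)/κ = (1 − 0.12804)/0.7462 = 1.16853
z = sin θ / κ = 0.99177/0.7462 = 1.32909
x = ρ cos φ = 1.16853 × cos(261.63°) = -0.17010
y = ρ sin φ = 1.16853 × sin(261.63°) = -1.15609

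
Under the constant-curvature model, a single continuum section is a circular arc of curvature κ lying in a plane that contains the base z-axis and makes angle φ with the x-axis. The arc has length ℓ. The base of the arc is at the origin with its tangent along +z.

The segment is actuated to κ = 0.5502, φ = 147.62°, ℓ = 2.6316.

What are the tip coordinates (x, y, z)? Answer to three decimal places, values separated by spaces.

-1.347 0.854 1.804

θ = κ·ℓ = 0.5502 × 2.6316 = 1.44791 rad
ρ = (1 − cos θ)/κ = (1 − 0.12258)/0.5502 = 1.59473
z = sin θ / κ = 0.99246/0.5502 = 1.80381
x = ρ cos φ = 1.59473 × cos(147.62°) = -1.34677
y = ρ sin φ = 1.59473 × sin(147.62°) = 0.85403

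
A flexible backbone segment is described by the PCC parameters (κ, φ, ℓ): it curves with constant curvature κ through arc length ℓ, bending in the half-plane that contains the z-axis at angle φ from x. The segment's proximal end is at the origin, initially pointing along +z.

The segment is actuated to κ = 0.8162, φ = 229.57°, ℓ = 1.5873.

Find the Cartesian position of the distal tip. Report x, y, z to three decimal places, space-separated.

-0.579 -0.679 1.179

θ = κ·ℓ = 0.8162 × 1.5873 = 1.29555 rad
ρ = (1 − cos θ)/κ = (1 − 0.27178)/0.8162 = 0.89221
z = sin θ / κ = 0.96236/0.8162 = 1.17907
x = ρ cos φ = 0.89221 × cos(229.57°) = -0.57861
y = ρ sin φ = 0.89221 × sin(229.57°) = -0.67915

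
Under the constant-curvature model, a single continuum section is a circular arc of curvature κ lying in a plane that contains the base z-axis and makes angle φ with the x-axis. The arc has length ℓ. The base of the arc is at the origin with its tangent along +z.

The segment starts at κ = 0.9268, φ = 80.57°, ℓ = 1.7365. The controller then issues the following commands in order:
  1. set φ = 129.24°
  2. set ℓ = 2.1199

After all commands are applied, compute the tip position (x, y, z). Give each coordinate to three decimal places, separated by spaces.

initial: κ=0.9268, φ=80.57°, ℓ=1.7365
cmd 1: set φ=129.24° → (κ,φ,ℓ)=(0.9268,129.24°,1.7365) → tip=(-0.7089,0.8679,1.0782)
cmd 2: set ℓ=2.1199 → (κ,φ,ℓ)=(0.9268,129.24°,2.1199) → tip=(-0.9445,1.1564,0.9963)

-0.944 1.156 0.996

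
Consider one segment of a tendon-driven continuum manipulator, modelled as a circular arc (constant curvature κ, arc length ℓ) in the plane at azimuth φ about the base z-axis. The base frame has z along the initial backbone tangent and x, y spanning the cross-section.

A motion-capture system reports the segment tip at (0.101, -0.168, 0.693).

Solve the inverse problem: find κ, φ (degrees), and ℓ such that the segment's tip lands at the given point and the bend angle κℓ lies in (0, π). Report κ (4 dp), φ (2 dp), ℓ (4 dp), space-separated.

ρ = √(x²+y²) = √(0.101² + -0.168²) = 0.19602
φ = atan2(y, x) mod 360° = atan2(-0.168, 0.101) = 301.0139°
|p|² = ρ² + z² = 0.19602² + 0.693² = 0.51867
κ = 2ρ / |p|² = 2×0.19602 / 0.51867 = 0.75586
θ = 2·atan2(ρ, z) = 2·atan2(0.19602, 0.693) = 0.55132 rad
ℓ = θ/κ = 0.55132/0.75586 = 0.72939

0.7559 301.01 0.7294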